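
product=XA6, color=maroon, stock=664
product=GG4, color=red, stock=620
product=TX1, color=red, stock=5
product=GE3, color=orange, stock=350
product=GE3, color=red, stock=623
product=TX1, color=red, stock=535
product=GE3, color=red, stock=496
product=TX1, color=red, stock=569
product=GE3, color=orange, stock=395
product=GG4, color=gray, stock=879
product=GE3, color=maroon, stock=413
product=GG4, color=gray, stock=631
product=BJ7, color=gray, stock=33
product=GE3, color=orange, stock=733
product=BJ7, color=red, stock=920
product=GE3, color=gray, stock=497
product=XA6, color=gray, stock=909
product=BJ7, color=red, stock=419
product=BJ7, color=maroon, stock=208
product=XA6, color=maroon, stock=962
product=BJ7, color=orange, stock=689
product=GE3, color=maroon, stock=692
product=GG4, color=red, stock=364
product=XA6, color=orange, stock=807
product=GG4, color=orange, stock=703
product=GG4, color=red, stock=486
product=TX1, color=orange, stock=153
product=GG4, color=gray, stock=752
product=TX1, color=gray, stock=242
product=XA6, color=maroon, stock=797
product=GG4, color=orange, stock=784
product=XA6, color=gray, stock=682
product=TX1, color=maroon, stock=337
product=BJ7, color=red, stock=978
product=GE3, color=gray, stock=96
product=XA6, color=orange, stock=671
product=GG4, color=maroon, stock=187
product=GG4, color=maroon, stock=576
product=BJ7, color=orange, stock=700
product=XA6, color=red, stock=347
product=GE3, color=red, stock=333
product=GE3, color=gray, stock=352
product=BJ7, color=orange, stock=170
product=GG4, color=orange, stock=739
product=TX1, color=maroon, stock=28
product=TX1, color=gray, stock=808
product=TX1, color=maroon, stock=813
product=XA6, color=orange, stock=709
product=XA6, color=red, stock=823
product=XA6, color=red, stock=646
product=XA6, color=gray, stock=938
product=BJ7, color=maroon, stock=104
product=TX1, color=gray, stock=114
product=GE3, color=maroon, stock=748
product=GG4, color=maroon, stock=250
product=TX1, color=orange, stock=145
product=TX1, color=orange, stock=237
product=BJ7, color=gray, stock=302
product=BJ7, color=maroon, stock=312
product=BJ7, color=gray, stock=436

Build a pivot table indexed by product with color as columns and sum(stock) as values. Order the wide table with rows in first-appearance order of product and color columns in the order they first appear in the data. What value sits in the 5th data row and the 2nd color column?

With rows in first-appearance order of product, row 5 is product=BJ7. color columns in first-appearance order: maroon, red, orange, gray; column 2 is red.
Long rows with product=BJ7, color=red: 920 + 419 + 978 = 2317.

2317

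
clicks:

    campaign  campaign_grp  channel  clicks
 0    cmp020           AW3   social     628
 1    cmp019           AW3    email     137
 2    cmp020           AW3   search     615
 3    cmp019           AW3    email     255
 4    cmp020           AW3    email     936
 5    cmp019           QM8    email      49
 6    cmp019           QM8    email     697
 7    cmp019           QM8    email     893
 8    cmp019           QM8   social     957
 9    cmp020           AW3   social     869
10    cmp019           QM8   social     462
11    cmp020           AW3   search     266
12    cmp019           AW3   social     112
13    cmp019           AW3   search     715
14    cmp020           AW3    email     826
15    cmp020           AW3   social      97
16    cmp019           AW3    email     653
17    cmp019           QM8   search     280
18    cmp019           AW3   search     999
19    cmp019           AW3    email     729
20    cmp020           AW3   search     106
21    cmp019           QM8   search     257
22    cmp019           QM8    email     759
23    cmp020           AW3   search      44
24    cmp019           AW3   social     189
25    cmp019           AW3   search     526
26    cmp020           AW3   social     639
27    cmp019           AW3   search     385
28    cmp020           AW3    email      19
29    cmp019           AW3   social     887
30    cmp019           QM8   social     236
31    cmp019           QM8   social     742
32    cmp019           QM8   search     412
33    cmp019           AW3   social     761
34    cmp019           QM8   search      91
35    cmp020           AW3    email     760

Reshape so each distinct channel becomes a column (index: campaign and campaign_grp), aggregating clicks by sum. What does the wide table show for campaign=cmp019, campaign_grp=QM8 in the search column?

1040

Rows with campaign=cmp019, campaign_grp=QM8 and channel=search: clicks values are 280, 257, 412, 91.
280 + 257 + 412 + 91 = 1040.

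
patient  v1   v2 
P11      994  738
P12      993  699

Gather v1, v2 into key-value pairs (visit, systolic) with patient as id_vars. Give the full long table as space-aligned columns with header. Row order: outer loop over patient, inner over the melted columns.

patient  visit  systolic
P11      v1     994     
P11      v2     738     
P12      v1     993     
P12      v2     699     

Each (patient, column) pair becomes one row: 2 × 2 = 4 rows.
For example, (P11, v1) → systolic=994.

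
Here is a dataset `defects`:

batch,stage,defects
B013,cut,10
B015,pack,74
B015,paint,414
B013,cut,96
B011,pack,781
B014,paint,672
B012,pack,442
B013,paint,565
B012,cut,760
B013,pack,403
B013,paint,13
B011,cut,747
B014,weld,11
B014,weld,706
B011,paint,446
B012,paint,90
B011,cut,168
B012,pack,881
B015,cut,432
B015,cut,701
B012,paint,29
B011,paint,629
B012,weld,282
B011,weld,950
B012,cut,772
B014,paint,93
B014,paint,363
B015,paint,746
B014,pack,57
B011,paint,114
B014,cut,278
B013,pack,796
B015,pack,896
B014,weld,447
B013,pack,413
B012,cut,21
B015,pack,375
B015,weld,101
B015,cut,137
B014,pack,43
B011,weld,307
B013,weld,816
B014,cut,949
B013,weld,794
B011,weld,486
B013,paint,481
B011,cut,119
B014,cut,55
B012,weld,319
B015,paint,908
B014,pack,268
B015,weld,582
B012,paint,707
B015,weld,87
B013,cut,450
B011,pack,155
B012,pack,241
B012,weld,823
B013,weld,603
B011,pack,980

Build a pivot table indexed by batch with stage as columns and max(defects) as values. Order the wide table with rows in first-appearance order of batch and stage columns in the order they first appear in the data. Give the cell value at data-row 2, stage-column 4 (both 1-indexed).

With rows in first-appearance order of batch, row 2 is batch=B015. stage columns in first-appearance order: cut, pack, paint, weld; column 4 is weld.
Long rows with batch=B015, stage=weld: max(101, 582, 87) = 582.

582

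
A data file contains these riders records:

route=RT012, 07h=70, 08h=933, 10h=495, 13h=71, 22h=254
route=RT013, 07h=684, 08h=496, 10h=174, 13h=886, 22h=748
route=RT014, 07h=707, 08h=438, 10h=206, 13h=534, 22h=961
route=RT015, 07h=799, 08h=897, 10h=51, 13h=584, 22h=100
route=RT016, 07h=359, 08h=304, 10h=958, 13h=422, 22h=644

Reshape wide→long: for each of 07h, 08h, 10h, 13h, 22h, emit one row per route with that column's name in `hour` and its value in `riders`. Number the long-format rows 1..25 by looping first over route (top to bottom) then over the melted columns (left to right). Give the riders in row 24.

25 rows total (5 × 5). Row 24: index ⌊(24-1)/5⌋ = 4 into route → RT016; (24-1) mod 5 = 3 into the melted columns → 13h.
So row 24 is (RT016, 13h, 422); riders = 422.

422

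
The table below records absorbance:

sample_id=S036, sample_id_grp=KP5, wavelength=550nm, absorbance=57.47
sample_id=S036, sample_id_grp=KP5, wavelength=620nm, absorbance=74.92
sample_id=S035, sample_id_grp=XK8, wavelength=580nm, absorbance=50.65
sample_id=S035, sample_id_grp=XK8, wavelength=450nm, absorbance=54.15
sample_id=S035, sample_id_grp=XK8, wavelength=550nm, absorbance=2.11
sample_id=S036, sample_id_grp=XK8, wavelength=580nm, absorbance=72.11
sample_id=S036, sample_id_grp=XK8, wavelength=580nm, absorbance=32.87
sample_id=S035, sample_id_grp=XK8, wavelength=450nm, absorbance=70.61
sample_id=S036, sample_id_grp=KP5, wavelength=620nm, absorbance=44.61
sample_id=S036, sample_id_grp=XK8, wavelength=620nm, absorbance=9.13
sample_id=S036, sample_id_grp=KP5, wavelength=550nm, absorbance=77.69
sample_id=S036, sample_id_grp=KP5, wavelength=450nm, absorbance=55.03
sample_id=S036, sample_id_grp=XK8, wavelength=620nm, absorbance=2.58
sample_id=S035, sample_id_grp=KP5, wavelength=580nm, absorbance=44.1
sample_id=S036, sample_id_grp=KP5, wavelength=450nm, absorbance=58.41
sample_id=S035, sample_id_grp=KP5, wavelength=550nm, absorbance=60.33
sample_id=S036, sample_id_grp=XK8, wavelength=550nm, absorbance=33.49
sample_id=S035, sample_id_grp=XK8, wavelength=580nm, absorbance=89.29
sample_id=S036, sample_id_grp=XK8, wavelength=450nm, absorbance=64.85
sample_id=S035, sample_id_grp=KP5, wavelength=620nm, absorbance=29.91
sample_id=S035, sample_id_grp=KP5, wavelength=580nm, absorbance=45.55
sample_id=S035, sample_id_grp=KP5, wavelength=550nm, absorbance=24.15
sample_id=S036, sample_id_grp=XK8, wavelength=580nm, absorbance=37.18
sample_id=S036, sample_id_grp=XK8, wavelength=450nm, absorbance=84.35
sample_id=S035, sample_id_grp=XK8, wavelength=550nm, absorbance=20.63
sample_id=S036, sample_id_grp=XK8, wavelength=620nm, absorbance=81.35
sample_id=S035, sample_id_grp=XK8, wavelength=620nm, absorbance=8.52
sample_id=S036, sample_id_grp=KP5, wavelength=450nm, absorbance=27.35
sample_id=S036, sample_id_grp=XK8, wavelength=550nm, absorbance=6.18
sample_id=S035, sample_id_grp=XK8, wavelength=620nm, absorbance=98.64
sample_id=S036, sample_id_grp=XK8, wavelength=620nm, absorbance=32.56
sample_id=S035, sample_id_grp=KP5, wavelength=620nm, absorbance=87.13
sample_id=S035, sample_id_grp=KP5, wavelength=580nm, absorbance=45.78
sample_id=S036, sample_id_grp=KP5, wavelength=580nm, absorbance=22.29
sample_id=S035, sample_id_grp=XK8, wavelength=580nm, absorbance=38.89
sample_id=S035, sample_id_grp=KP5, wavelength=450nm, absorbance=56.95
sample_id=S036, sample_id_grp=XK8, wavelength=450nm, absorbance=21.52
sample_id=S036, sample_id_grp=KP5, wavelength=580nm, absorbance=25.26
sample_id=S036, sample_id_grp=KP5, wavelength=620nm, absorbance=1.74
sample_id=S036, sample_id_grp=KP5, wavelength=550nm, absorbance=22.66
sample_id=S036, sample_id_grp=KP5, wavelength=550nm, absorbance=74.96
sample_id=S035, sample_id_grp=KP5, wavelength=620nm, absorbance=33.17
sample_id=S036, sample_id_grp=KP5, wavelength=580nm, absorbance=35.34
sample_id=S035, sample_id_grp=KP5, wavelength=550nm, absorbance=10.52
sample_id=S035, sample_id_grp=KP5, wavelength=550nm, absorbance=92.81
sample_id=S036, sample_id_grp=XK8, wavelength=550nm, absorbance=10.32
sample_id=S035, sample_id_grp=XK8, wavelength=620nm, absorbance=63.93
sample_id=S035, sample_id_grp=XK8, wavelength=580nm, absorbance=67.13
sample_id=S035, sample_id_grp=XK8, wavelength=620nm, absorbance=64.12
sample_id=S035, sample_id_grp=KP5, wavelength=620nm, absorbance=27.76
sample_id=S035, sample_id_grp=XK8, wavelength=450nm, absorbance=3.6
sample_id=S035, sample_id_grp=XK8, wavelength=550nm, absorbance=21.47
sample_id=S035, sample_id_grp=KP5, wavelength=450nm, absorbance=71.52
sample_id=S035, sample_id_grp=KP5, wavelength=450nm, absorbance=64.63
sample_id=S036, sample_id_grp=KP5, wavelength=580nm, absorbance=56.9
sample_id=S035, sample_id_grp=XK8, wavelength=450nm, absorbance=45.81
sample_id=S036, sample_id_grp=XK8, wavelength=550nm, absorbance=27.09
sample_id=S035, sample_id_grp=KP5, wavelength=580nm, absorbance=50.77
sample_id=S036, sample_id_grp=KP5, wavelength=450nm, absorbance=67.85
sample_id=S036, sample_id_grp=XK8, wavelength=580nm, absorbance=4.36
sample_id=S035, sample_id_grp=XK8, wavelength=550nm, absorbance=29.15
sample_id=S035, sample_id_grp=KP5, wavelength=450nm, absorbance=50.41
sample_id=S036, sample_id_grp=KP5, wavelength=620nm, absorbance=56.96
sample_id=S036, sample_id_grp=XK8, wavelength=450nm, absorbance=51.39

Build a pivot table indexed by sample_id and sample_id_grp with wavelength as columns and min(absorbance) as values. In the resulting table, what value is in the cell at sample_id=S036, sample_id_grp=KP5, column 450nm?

Rows with sample_id=S036, sample_id_grp=KP5 and wavelength=450nm: absorbance values are 55.03, 58.41, 27.35, 67.85.
min(55.03, 58.41, 27.35, 67.85) = 27.35.

27.35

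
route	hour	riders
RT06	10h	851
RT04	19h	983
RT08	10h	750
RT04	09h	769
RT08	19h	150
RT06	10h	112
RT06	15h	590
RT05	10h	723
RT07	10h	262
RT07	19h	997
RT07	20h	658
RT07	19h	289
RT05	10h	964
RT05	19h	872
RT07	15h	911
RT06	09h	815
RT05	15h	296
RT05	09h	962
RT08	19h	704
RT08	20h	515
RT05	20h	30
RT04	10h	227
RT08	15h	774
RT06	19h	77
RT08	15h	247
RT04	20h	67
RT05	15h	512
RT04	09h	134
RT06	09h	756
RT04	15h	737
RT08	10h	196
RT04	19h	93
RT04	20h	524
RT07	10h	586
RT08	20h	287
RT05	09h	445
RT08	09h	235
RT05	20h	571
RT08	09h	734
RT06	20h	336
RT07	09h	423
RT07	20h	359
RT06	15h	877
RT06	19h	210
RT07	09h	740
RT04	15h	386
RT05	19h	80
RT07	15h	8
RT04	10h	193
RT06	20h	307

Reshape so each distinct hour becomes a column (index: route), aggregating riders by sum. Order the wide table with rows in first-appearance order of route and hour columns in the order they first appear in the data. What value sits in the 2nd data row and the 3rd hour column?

903

With rows in first-appearance order of route, row 2 is route=RT04. hour columns in first-appearance order: 10h, 19h, 09h, 15h, 20h; column 3 is 09h.
Long rows with route=RT04, hour=09h: 769 + 134 = 903.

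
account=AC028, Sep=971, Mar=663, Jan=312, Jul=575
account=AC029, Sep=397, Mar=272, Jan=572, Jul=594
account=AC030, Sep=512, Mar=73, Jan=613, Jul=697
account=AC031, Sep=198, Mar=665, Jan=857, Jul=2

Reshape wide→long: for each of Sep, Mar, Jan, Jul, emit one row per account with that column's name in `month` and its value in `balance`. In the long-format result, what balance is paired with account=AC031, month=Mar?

Unpivoting turns each (account, wide-column) pair into one long row.
The wide cell at row AC031, column Mar holds 665, so the long row (AC031, Mar) has balance=665.

665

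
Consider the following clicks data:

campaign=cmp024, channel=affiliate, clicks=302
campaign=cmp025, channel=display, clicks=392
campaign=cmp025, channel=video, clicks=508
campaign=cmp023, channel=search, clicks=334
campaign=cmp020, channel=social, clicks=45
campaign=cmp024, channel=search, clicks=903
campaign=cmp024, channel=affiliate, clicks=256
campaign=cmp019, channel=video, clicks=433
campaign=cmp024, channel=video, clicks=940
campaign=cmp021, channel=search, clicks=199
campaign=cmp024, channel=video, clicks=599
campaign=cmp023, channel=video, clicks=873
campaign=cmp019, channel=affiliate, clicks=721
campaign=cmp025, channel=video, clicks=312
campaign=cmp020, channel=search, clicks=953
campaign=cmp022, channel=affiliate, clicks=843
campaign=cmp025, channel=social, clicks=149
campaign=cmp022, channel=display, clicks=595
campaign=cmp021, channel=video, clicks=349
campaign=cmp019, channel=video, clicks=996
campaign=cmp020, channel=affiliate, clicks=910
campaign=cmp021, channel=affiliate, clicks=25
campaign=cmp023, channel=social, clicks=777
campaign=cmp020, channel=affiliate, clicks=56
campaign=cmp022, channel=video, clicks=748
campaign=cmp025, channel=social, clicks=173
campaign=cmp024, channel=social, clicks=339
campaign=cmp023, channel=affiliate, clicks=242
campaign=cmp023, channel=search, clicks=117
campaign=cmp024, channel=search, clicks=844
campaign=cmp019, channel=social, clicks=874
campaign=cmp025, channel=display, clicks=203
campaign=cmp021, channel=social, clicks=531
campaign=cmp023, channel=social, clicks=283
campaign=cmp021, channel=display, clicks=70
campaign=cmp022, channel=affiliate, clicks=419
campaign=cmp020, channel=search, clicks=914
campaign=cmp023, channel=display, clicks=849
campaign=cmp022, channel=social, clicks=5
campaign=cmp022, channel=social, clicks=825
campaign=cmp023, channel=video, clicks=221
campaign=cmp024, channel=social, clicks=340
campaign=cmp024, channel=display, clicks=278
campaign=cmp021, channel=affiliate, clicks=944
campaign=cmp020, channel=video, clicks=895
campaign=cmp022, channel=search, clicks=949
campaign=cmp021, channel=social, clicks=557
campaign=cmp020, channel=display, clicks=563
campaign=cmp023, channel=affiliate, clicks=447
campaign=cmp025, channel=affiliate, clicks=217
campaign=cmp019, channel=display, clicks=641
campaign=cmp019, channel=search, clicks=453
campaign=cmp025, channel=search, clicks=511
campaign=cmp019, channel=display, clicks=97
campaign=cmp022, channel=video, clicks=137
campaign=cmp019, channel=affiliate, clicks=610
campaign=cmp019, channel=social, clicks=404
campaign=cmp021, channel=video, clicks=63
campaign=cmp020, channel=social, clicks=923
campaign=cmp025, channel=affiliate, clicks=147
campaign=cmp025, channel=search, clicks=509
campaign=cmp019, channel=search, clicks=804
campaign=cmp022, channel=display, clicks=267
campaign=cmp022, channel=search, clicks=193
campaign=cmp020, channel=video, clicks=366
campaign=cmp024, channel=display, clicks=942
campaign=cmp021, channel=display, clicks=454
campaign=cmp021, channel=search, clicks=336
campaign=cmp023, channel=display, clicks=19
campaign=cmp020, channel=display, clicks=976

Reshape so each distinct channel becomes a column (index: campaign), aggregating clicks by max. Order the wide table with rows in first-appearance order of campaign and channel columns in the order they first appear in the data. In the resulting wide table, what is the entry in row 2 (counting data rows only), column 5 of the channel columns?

With rows in first-appearance order of campaign, row 2 is campaign=cmp025. channel columns in first-appearance order: affiliate, display, video, search, social; column 5 is social.
Long rows with campaign=cmp025, channel=social: max(149, 173) = 173.

173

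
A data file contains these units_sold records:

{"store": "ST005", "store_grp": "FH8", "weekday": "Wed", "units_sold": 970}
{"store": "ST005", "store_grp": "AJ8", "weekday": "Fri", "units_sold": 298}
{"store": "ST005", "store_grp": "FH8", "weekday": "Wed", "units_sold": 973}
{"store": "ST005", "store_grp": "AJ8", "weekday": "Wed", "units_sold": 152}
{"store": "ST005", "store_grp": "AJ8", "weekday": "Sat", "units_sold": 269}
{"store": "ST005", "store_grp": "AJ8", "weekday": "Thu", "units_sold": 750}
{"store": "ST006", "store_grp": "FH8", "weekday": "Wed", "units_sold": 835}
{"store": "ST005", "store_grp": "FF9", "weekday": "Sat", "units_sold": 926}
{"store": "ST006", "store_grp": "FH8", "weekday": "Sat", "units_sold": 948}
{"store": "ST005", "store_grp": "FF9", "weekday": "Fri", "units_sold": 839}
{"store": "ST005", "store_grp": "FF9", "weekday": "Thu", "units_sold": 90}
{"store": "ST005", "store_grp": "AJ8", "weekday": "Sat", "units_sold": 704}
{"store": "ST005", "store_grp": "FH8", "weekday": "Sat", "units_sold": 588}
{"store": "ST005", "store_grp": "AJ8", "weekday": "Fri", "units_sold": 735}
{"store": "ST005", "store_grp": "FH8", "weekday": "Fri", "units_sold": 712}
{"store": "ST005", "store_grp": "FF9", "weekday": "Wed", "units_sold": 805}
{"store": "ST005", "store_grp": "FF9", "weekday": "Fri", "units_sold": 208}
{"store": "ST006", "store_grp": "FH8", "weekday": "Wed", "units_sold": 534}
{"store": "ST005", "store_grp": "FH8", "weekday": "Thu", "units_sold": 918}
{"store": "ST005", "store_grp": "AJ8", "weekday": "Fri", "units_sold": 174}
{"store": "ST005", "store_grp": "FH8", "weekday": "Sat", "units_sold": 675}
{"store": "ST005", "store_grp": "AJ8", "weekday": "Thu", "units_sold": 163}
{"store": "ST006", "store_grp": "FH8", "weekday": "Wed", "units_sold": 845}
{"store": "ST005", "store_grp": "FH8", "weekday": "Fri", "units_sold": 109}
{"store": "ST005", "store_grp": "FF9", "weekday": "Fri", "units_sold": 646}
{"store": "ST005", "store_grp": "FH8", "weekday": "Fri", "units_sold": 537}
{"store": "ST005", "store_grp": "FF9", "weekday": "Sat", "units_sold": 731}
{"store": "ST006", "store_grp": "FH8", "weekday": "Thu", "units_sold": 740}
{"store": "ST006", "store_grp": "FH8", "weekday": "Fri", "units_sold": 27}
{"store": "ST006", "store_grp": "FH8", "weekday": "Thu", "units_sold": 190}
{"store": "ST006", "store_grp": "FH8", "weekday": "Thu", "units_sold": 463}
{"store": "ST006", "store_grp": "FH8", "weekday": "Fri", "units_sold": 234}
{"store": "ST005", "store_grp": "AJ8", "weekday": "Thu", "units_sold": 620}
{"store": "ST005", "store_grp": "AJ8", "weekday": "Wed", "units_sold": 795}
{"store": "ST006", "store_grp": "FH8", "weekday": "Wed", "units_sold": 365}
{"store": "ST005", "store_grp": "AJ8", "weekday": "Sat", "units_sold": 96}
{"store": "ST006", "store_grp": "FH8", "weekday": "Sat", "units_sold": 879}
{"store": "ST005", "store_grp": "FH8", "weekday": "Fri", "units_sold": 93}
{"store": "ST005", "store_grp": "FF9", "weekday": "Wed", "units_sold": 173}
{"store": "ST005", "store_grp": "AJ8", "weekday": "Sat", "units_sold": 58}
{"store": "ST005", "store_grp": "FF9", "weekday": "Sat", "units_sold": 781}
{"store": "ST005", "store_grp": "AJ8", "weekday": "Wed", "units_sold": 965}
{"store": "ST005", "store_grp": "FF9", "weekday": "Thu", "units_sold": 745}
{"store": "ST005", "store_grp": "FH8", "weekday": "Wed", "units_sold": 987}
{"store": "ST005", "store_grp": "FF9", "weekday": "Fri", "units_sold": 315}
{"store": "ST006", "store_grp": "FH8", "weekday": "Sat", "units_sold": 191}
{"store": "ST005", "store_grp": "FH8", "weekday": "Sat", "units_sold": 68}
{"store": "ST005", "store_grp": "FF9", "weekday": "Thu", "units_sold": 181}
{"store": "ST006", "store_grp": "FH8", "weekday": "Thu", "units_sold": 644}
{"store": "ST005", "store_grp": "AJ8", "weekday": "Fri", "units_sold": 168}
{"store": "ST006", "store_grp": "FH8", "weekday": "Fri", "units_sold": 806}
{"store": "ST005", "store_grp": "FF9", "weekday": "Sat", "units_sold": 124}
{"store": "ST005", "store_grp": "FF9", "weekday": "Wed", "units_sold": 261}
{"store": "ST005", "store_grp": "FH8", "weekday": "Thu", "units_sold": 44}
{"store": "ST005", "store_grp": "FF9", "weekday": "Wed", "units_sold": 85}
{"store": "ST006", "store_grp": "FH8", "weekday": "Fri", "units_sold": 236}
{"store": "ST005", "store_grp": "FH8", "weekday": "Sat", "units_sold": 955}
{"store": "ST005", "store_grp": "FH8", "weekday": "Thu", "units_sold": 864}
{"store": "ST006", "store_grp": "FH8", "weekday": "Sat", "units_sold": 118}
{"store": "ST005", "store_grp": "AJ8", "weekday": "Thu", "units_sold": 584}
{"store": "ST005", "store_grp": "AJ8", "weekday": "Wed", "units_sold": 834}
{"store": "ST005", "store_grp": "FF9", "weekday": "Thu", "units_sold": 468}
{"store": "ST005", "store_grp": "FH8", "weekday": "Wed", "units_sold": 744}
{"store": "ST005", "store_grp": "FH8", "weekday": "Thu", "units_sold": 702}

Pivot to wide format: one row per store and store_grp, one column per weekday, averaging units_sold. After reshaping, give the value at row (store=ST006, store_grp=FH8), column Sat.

Rows with store=ST006, store_grp=FH8 and weekday=Sat: units_sold values are 948, 879, 191, 118.
(948 + 879 + 191 + 118) / 4 = 534.

534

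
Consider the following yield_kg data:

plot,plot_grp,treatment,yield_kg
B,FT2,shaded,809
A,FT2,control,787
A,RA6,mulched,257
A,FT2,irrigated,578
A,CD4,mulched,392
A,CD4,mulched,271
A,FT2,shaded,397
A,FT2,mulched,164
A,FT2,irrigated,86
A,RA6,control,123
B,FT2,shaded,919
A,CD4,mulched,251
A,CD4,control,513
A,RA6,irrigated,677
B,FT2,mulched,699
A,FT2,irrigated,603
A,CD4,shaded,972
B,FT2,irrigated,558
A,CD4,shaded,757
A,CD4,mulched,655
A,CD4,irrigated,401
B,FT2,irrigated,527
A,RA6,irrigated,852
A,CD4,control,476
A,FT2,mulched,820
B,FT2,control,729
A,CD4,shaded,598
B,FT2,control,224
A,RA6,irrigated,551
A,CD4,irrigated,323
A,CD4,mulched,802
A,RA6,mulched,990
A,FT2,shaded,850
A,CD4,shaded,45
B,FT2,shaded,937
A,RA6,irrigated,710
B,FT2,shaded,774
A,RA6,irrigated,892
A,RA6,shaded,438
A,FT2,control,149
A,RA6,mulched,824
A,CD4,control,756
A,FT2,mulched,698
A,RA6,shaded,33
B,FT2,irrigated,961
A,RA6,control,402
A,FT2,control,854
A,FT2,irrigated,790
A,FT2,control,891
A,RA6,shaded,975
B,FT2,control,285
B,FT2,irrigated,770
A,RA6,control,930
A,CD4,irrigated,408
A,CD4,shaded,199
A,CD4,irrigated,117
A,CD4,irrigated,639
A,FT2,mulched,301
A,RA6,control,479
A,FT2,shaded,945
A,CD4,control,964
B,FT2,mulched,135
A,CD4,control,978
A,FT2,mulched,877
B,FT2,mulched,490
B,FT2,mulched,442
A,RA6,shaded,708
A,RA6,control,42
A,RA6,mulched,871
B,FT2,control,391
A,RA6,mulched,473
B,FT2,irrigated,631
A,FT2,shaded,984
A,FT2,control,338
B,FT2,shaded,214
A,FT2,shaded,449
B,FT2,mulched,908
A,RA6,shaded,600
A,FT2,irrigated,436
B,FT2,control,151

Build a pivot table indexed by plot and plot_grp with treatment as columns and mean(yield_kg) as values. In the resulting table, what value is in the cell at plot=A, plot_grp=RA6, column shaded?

Rows with plot=A, plot_grp=RA6 and treatment=shaded: yield_kg values are 438, 33, 975, 708, 600.
(438 + 33 + 975 + 708 + 600) / 5 = 550.80.

550.80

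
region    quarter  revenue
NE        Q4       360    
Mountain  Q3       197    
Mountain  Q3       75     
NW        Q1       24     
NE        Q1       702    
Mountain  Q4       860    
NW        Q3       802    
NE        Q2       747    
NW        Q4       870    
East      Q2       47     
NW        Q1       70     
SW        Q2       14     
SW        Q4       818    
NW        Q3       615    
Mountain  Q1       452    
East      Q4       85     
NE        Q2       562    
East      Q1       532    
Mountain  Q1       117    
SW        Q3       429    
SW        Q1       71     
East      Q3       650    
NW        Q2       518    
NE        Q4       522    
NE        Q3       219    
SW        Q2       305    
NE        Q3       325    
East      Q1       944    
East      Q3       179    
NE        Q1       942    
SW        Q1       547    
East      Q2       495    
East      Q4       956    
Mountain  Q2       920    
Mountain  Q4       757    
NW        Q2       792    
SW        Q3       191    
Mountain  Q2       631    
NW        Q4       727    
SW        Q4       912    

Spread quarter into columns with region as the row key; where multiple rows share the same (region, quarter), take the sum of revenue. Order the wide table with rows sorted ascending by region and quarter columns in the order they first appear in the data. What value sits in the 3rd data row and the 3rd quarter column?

1644

With rows sorted ascending by region, row 3 is region=NE. quarter columns in first-appearance order: Q4, Q3, Q1, Q2; column 3 is Q1.
Long rows with region=NE, quarter=Q1: 702 + 942 = 1644.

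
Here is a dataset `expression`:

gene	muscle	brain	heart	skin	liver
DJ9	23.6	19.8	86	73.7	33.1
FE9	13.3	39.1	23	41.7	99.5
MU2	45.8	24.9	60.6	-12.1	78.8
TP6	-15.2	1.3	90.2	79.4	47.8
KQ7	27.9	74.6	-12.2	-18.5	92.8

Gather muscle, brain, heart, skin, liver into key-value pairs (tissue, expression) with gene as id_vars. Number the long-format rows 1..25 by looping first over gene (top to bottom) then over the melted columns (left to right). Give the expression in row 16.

-15.2

25 rows total (5 × 5). Row 16: index ⌊(16-1)/5⌋ = 3 into gene → TP6; (16-1) mod 5 = 0 into the melted columns → muscle.
So row 16 is (TP6, muscle, -15.2); expression = -15.2.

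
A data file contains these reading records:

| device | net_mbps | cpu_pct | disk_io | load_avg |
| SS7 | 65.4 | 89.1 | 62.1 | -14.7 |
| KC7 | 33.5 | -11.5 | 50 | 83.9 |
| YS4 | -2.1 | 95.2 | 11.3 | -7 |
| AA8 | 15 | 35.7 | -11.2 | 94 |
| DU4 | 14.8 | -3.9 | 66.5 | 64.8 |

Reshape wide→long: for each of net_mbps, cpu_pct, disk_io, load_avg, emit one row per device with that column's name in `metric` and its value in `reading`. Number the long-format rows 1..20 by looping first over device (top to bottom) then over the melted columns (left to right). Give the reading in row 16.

94

20 rows total (5 × 4). Row 16: index ⌊(16-1)/4⌋ = 3 into device → AA8; (16-1) mod 4 = 3 into the melted columns → load_avg.
So row 16 is (AA8, load_avg, 94); reading = 94.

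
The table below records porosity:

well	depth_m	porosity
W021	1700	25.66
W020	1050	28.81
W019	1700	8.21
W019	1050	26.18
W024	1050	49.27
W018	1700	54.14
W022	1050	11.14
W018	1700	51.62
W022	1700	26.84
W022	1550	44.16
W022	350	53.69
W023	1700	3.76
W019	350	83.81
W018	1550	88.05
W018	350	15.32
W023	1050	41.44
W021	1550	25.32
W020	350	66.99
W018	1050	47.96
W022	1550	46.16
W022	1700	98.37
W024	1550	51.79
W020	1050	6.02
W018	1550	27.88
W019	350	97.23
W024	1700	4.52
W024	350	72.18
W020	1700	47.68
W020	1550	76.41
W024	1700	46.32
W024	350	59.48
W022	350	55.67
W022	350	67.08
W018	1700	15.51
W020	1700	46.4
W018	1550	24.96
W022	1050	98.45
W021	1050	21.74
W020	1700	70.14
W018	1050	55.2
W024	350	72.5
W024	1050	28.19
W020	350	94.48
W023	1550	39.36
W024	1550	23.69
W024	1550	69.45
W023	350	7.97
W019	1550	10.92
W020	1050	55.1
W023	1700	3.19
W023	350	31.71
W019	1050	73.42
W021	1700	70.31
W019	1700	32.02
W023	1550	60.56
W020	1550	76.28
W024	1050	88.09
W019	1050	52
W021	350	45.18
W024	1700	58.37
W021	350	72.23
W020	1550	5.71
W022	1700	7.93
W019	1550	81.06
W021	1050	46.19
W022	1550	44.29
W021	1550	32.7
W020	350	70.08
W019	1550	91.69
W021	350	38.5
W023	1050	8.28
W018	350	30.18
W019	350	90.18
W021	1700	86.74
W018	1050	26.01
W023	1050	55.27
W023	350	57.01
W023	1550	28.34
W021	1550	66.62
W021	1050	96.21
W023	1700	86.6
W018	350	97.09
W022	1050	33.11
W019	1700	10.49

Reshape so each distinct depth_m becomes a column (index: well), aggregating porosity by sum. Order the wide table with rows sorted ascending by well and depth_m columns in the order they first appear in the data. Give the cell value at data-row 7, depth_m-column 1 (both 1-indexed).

With rows sorted ascending by well, row 7 is well=W024. depth_m columns in first-appearance order: 1700, 1050, 1550, 350; column 1 is 1700.
Long rows with well=W024, depth_m=1700: 4.52 + 46.32 + 58.37 = 109.21.

109.21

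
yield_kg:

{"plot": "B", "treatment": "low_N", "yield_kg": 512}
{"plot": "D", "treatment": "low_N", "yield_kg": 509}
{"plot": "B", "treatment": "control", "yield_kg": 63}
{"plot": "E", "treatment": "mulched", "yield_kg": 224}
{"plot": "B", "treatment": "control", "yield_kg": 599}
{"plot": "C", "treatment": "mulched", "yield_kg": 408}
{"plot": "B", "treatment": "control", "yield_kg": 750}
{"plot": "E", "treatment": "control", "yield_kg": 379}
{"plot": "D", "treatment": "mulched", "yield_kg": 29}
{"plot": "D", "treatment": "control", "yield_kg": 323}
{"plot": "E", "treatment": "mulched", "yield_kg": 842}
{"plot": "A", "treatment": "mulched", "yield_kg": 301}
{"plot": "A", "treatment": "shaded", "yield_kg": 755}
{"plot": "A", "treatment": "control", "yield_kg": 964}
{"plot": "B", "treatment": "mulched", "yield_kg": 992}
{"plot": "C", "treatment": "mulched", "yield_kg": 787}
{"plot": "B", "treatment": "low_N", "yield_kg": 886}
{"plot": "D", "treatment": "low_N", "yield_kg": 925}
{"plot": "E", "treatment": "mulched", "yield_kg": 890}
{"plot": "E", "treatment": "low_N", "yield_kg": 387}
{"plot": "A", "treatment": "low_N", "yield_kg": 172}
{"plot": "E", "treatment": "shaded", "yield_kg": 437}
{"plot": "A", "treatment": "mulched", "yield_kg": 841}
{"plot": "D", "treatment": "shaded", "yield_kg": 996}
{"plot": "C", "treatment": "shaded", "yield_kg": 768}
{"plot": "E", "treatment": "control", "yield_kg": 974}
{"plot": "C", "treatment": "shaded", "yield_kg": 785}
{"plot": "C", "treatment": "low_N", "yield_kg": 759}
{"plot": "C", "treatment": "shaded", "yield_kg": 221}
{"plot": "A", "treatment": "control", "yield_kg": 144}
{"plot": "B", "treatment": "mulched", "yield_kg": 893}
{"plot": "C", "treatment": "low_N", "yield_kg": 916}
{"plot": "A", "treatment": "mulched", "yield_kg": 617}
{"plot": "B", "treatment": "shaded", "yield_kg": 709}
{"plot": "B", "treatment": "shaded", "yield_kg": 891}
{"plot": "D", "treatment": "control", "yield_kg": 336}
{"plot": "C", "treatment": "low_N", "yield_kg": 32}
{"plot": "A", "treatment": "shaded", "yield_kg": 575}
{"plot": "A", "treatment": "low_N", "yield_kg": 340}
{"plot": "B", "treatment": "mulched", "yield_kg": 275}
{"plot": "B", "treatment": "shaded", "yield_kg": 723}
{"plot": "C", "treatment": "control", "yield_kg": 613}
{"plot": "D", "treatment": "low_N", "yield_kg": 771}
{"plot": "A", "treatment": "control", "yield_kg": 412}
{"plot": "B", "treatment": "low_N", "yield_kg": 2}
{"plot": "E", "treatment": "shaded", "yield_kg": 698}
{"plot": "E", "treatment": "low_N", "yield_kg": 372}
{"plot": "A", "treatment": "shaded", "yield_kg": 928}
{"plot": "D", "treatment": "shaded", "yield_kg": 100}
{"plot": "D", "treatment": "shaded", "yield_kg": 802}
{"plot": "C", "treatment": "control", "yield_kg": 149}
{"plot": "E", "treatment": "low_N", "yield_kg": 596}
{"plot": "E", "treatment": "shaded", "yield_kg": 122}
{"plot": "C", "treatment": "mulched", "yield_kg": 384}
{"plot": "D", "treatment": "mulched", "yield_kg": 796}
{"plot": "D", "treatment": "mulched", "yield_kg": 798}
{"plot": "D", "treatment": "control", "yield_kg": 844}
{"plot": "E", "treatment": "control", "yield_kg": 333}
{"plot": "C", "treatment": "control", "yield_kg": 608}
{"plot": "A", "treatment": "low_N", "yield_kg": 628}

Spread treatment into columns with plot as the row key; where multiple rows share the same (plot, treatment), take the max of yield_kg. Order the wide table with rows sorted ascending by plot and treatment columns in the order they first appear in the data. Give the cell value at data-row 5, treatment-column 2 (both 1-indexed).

With rows sorted ascending by plot, row 5 is plot=E. treatment columns in first-appearance order: low_N, control, mulched, shaded; column 2 is control.
Long rows with plot=E, treatment=control: max(379, 974, 333) = 974.

974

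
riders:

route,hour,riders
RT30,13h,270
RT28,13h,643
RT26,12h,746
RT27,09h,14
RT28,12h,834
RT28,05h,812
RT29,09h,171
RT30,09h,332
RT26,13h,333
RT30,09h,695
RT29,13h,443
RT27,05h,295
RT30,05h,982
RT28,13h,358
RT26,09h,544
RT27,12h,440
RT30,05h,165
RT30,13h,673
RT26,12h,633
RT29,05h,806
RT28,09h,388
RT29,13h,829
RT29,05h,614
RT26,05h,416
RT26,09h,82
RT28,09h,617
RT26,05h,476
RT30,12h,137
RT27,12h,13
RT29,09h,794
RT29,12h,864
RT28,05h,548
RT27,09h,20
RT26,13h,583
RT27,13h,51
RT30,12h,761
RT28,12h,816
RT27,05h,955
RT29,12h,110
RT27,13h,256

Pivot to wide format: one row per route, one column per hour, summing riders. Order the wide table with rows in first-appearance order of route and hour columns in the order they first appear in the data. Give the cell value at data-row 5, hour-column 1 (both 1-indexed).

1272

With rows in first-appearance order of route, row 5 is route=RT29. hour columns in first-appearance order: 13h, 12h, 09h, 05h; column 1 is 13h.
Long rows with route=RT29, hour=13h: 443 + 829 = 1272.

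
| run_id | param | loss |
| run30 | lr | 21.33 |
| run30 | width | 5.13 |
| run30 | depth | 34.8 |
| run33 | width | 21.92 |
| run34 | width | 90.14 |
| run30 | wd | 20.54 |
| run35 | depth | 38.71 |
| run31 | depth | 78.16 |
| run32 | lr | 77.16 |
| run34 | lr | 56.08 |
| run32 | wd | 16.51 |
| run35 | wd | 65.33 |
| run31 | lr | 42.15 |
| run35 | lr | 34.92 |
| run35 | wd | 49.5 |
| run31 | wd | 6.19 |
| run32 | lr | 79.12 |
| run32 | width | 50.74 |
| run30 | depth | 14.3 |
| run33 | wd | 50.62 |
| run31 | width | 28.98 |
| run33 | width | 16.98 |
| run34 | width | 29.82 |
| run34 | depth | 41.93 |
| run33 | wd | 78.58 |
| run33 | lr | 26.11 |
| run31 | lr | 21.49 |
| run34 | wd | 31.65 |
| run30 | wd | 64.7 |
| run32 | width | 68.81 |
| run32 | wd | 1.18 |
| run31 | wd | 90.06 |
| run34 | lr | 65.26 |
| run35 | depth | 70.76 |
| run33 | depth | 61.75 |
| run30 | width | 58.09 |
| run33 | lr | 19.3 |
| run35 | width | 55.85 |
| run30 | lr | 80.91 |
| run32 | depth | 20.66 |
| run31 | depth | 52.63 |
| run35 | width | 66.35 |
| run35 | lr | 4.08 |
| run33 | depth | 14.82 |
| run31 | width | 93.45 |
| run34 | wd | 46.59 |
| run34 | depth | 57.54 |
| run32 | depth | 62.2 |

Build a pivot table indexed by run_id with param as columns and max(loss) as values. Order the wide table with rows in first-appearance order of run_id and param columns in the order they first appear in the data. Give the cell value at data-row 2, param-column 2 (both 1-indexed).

21.92

With rows in first-appearance order of run_id, row 2 is run_id=run33. param columns in first-appearance order: lr, width, depth, wd; column 2 is width.
Long rows with run_id=run33, param=width: max(21.92, 16.98) = 21.92.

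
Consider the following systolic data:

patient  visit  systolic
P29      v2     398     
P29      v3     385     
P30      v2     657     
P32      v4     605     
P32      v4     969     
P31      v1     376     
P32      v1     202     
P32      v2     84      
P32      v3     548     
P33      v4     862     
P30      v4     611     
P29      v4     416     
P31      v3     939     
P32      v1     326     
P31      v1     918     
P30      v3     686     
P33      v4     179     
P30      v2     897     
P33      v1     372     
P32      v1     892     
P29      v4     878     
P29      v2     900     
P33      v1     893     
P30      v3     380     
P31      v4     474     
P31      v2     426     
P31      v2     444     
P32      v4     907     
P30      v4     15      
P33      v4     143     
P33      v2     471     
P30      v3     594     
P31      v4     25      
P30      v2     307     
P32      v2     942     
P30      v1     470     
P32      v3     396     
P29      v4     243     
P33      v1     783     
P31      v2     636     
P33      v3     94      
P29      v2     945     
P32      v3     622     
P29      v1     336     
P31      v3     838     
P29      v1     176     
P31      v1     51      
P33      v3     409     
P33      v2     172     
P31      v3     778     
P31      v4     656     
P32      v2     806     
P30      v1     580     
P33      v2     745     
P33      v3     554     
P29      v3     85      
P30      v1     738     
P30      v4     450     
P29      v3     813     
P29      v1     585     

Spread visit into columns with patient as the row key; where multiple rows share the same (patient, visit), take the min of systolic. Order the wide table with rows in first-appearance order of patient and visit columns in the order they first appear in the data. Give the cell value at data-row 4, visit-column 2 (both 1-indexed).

778

With rows in first-appearance order of patient, row 4 is patient=P31. visit columns in first-appearance order: v2, v3, v4, v1; column 2 is v3.
Long rows with patient=P31, visit=v3: min(939, 838, 778) = 778.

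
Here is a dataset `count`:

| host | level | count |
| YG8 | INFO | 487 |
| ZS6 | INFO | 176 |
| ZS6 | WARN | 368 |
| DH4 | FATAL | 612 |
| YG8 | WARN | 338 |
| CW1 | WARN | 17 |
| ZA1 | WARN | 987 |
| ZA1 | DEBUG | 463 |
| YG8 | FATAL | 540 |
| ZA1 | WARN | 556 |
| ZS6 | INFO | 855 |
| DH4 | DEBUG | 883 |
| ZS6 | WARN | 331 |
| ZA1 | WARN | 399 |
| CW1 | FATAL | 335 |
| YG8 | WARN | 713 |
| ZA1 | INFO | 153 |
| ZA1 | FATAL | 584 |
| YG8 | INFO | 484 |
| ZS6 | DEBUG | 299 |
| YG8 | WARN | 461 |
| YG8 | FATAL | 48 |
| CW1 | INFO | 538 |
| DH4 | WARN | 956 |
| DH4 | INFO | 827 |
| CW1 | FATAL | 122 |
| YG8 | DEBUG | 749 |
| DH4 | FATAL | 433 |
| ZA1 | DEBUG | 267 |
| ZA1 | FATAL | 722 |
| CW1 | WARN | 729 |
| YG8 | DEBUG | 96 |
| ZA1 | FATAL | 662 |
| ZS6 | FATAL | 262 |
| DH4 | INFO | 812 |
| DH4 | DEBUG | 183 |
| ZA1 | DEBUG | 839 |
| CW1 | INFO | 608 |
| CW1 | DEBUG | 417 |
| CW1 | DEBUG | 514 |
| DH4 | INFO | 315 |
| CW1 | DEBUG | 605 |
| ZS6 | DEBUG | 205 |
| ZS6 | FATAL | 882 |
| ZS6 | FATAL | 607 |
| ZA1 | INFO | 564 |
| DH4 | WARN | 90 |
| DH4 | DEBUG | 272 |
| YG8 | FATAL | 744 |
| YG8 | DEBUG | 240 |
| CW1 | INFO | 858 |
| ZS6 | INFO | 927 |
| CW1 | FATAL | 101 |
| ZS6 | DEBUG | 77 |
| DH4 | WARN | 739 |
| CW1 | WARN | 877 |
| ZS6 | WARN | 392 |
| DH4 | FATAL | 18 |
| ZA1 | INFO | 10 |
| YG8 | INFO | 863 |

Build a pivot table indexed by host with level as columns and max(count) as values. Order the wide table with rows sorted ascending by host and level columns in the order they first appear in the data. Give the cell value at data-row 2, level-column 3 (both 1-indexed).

612

With rows sorted ascending by host, row 2 is host=DH4. level columns in first-appearance order: INFO, WARN, FATAL, DEBUG; column 3 is FATAL.
Long rows with host=DH4, level=FATAL: max(612, 433, 18) = 612.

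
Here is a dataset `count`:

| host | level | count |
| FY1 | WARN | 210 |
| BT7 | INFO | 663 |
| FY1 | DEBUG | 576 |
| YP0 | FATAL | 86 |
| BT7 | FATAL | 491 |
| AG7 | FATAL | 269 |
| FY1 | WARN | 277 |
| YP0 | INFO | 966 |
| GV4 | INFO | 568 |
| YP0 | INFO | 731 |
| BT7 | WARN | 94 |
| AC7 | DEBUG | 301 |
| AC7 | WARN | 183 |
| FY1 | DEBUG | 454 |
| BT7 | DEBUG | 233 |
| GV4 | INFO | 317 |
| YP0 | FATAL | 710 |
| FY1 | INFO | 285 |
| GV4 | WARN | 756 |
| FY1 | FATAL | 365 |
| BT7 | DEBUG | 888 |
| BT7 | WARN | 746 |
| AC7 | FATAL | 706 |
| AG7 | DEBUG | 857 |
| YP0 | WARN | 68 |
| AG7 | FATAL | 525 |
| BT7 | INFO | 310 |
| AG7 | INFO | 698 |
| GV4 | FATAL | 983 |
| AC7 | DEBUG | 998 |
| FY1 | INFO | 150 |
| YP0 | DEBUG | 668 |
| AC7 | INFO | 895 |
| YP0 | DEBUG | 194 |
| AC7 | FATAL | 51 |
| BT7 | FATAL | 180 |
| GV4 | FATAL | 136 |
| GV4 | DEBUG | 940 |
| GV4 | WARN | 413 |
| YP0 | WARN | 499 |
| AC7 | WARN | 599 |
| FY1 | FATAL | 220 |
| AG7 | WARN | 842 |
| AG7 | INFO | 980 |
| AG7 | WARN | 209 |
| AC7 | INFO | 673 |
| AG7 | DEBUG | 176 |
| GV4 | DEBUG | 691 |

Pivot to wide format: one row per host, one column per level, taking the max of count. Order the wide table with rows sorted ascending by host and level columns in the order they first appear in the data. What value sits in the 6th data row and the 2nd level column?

With rows sorted ascending by host, row 6 is host=YP0. level columns in first-appearance order: WARN, INFO, DEBUG, FATAL; column 2 is INFO.
Long rows with host=YP0, level=INFO: max(966, 731) = 966.

966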